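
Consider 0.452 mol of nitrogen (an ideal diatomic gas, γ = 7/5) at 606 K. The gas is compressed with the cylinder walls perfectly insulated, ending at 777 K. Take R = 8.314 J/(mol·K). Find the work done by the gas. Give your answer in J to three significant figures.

Adiabatic ⇒ Q = 0, so W_by = −ΔU = nCᵥ(T₁ − T₂).
Cᵥ = 5R/2 = 20.79 J/(mol·K).
W = (0.452)(20.79)(606 − 777) = -1607 J.

W ≈ -1610 J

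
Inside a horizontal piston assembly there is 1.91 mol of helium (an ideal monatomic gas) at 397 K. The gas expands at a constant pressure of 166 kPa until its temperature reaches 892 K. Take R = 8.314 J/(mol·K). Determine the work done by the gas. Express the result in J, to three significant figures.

Isobaric: W = P ΔV = nR ΔT.
W = (1.91)(8.314)(892 − 397) = 7860 J.

W ≈ 7860 J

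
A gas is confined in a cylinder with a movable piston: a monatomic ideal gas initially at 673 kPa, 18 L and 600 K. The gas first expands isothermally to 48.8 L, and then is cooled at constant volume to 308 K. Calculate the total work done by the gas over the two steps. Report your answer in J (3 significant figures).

W_total ≈ 12100 J

Step 1 (isothermal): W = P₁V₁ ln(V₂/V₁) = (12114) ln(48.8/18) = 12082 J.
Step 2 (isochoric): W = 0 (constant volume).
W_total = 12082 + 0 = 12082 J.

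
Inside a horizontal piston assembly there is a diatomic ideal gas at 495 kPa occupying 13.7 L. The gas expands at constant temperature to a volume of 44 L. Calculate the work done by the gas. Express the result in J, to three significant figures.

Isothermal: W = nRT ln(V₂/V₁) = P₁V₁ ln(V₂/V₁).
P₁V₁ = (495 kPa)(13.7 L) = 6782 J.
W = 6782 × ln(44/13.7) = 6782 × 1.167
W_by_gas = 7913 J.

W ≈ 7910 J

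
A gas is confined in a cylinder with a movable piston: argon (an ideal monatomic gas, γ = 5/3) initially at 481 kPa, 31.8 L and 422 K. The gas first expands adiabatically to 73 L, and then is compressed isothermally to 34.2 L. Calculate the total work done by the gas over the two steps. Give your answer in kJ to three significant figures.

W_total ≈ 3.09 kJ

Step 1 (adiabatic): W = (P₁V₁ − P₂V₂)/(γ−1) = (15296 − 8790)/0.667 = 9759 J.
After step 1: P = 120.4 kPa, V = 73 L, T = 242.5 K.
Step 2 (isothermal): W = P₁V₁ ln(V₂/V₁) = (8790) ln(34.2/73) = -6665 J.
W_total = 9759 − 6665 = 3094 J.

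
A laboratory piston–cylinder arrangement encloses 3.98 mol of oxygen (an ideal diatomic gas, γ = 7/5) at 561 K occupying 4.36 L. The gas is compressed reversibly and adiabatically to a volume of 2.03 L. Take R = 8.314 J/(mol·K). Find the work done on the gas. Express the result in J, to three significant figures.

W ≈ 16600 J

Adiabatic: TV^(γ−1) = const with γ = 7/5.
T₂ = T₁ (V₁/V₂)^(γ−1) = 561 × (4.36/2.03)^0.4 = 561 × 1.358 = 761.7 K.
W_by = nCᵥ(T₁ − T₂) = (3.98)(20.79)(561 − 761.7) = -16599 J.
Work on gas = −W_by = 16599 J.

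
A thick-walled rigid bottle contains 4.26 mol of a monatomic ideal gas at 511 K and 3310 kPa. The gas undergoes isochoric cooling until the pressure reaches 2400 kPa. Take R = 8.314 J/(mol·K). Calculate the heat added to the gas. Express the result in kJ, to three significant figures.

Q ≈ -7.46 kJ

Constant volume ⇒ W = 0, so Q = ΔU = nCᵥΔT with Cᵥ = 3R/2 = 12.47 J/(mol·K).
At constant V, T₂/T₁ = P₂/P₁ ⇒ ΔT = T₁(P₂/P₁ − 1) = 511·(2400/3310 − 1) = -140.5 K.
ΔU = (4.26)(12.47)(-140.5) = -7464 J.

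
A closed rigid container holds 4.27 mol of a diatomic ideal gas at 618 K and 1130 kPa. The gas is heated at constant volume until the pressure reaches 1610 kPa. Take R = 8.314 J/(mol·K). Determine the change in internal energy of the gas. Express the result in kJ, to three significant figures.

ΔU ≈ 23.3 kJ

Constant volume ⇒ W = 0, so Q = ΔU = nCᵥΔT with Cᵥ = 5R/2 = 20.79 J/(mol·K).
At constant V, T₂/T₁ = P₂/P₁ ⇒ ΔT = T₁(P₂/P₁ − 1) = 618·(1610/1130 − 1) = 262.5 K.
ΔU = (4.27)(20.79)(262.5) = 23299 J.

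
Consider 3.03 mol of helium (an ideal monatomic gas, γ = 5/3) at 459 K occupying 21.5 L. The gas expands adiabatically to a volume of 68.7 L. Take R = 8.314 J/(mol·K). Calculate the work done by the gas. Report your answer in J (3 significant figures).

W ≈ 9350 J

Adiabatic: TV^(γ−1) = const with γ = 5/3.
T₂ = T₁ (V₁/V₂)^(γ−1) = 459 × (21.5/68.7)^0.667 = 459 × 0.461 = 211.6 K.
W_by = nCᵥ(T₁ − T₂) = (3.03)(12.47)(459 − 211.6) = 9349 J.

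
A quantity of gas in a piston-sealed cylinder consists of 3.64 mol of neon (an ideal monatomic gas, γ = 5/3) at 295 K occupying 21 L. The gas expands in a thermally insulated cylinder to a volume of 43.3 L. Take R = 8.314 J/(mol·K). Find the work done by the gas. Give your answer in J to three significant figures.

W ≈ 5130 J

Adiabatic: TV^(γ−1) = const with γ = 5/3.
T₂ = T₁ (V₁/V₂)^(γ−1) = 295 × (21/43.3)^0.667 = 295 × 0.6173 = 182.1 K.
W_by = nCᵥ(T₁ − T₂) = (3.64)(12.47)(295 − 182.1) = 5125 J.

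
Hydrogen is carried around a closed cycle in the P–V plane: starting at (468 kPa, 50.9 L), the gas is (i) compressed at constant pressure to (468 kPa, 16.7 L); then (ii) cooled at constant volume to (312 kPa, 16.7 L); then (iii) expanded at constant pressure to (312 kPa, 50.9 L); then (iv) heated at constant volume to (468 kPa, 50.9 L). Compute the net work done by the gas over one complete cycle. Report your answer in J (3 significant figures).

Constant-volume legs do no work.
W(i) = (468)(16.7 − 50.9) = -16006 J; W(iii) = (312)(50.9 − 16.7) = 10670 J.
W_net = -16006 + 10670 = -5335 J (the counter-clockwise enclosed area).

W_net ≈ -5340 J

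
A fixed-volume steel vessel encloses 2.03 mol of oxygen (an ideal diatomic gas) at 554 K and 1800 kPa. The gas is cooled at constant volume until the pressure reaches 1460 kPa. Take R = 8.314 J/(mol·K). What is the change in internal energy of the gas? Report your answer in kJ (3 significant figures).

Constant volume ⇒ W = 0, so Q = ΔU = nCᵥΔT with Cᵥ = 5R/2 = 20.79 J/(mol·K).
At constant V, T₂/T₁ = P₂/P₁ ⇒ ΔT = T₁(P₂/P₁ − 1) = 554·(1460/1800 − 1) = -104.6 K.
ΔU = (2.03)(20.79)(-104.6) = -4415 J.

ΔU ≈ -4.42 kJ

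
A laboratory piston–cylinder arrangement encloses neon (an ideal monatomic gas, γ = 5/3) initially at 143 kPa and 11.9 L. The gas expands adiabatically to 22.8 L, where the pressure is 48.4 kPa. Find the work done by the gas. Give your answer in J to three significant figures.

Adiabatic: W = (P₁V₁ − P₂V₂)/(γ − 1) with γ = 5/3.
P₁V₁ = 1702 J, P₂V₂ = 1104 J.
W = (1702 − 1104) / 0.6667 = 897.3 J.

W ≈ 897 J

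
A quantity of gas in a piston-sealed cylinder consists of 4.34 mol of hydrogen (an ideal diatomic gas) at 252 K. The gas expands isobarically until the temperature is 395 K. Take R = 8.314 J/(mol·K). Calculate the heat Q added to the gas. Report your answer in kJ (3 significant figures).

Isobaric: W = nRΔT = (4.34)(8.314)(143) = 5160 J.
ΔU = nCᵥΔT with Cᵥ = 5R/2: ΔU = (4.34)(20.79)(143) = 12900 J.
Q = ΔU + W = 12900 + 5160 = 18059 J.

Q ≈ 18.1 kJ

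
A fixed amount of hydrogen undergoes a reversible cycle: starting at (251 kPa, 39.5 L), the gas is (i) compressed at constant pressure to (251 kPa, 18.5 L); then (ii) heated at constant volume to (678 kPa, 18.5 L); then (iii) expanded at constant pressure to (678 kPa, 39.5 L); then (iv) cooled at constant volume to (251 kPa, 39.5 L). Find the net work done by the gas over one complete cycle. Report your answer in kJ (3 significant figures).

Constant-volume legs do no work.
W(i) = (251)(18.5 − 39.5) = -5271 J; W(iii) = (678)(39.5 − 18.5) = 14238 J.
W_net = -5271 + 14238 = 8967 J (the clockwise enclosed area).

W_net ≈ 8.97 kJ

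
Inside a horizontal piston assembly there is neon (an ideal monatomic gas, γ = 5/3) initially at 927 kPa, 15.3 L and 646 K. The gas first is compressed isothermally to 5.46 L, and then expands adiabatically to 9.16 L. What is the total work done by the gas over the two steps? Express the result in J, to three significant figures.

W_total ≈ -8410 J

Step 1 (isothermal): W = P₁V₁ ln(V₂/V₁) = (14183) ln(5.46/15.3) = -14614 J.
After step 1: P = 2598 kPa, V = 5.46 L, T = 646 K.
Step 2 (adiabatic): W = (P₁V₁ − P₂V₂)/(γ−1) = (14183 − 10045)/0.667 = 6206 J.
W_total = -14614 + 6206 = -8408 J.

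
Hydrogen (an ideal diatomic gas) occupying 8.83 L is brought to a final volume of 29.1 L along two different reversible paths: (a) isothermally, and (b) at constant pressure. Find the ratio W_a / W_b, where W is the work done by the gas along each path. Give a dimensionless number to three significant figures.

W_a / W_b ≈ 0.520

Path (a) isothermal: W = P₁V₁ ln(V₂/V₁) → W_a/(P₁V₁) = 1.193.
Path (b) isobaric: W = P₁(V₂ − V₁) → W_b/(P₁V₁) = 2.296.
W_a / W_b = 1.193 / 2.296 = 0.5195.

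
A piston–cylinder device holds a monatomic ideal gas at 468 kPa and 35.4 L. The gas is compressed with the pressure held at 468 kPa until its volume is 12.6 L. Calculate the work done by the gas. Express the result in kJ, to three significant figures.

W ≈ -10.7 kJ

Isobaric: W = P ΔV.
W = (468 kPa)(12.6 − 35.4 L) = (468)(-22.8) = -10670 J.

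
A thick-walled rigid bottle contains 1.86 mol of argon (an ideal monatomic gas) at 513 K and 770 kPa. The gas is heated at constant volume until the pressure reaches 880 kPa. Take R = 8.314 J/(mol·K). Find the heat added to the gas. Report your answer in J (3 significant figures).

Q ≈ 1700 J

Constant volume ⇒ W = 0, so Q = ΔU = nCᵥΔT with Cᵥ = 3R/2 = 12.47 J/(mol·K).
At constant V, T₂/T₁ = P₂/P₁ ⇒ ΔT = T₁(P₂/P₁ − 1) = 513·(880/770 − 1) = 73.29 K.
ΔU = (1.86)(12.47)(73.29) = 1700 J.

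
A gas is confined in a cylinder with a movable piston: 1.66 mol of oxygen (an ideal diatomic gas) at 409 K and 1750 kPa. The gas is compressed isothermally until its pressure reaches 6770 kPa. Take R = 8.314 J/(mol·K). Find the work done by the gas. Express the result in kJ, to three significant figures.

W ≈ -7.64 kJ

Isothermal process: W = nRT ln(V₂/V₁) = nRT ln(P₁/P₂).
W = (1.66)(8.314)(409) × ln(1750/6770)
  = 5645 × ln(0.2585) = 5645 × -1.353
W_by_gas = -7637 J.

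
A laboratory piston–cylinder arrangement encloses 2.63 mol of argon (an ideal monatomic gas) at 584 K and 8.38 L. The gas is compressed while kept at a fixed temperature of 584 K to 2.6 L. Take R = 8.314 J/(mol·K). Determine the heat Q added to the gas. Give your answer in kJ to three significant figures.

Q ≈ -14.9 kJ

Isothermal ⇒ ΔU = 0, so Q = W = nRT ln(V₂/V₁).
Q = (2.63)(8.314)(584) ln(2.6/8.38) = 12770 × -1.17 = -14945 J.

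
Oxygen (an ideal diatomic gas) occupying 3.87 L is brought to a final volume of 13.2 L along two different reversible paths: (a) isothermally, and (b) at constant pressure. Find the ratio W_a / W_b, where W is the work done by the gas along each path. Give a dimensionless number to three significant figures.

Path (a) isothermal: W = P₁V₁ ln(V₂/V₁) → W_a/(P₁V₁) = 1.227.
Path (b) isobaric: W = P₁(V₂ − V₁) → W_b/(P₁V₁) = 2.411.
W_a / W_b = 1.227 / 2.411 = 0.5089.

W_a / W_b ≈ 0.509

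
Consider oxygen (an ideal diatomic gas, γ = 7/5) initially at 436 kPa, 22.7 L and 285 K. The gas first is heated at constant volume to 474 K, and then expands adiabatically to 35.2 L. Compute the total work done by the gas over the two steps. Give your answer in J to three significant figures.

W_total ≈ 6620 J

Step 1 (isochoric): W = 0 (constant volume).
After step 1: P = 725.1 kPa (V unchanged).
Step 2 (adiabatic): W = (P₁V₁ − P₂V₂)/(γ−1) = (16461 − 13811)/0.4 = 6623 J.
W_total = 0 + 6623 = 6623 J.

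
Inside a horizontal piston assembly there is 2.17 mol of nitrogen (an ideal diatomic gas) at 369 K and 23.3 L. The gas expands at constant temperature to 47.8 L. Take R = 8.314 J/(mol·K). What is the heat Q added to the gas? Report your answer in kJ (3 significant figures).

Isothermal ⇒ ΔU = 0, so Q = W = nRT ln(V₂/V₁).
Q = (2.17)(8.314)(369) ln(47.8/23.3) = 6657 × 0.7186 = 4784 J.

Q ≈ 4.78 kJ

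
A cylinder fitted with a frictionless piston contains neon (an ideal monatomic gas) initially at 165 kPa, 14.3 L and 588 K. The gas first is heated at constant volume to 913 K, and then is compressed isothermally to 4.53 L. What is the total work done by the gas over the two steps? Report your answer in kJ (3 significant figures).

Step 1 (isochoric): W = 0 (constant volume).
After step 1: P = 256.2 kPa (V unchanged).
Step 2 (isothermal): W = P₁V₁ ln(V₂/V₁) = (3664) ln(4.53/14.3) = -4211 J.
W_total = 0 − 4211 = -4211 J.

W_total ≈ -4.21 kJ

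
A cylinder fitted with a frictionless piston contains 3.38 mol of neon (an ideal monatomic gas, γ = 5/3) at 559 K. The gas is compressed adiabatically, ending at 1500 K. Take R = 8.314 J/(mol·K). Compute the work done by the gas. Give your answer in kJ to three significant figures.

Adiabatic ⇒ Q = 0, so W_by = −ΔU = nCᵥ(T₁ − T₂).
Cᵥ = 3R/2 = 12.47 J/(mol·K).
W = (3.38)(12.47)(559 − 1500) = -39665 J.

W ≈ -39.7 kJ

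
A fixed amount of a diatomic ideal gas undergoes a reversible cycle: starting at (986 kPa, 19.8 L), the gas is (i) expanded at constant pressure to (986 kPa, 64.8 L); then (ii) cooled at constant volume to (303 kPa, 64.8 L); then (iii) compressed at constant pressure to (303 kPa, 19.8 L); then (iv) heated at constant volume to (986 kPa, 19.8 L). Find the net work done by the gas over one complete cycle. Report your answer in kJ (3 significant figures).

W_net ≈ 30.7 kJ

Constant-volume legs do no work.
W(i) = (986)(64.8 − 19.8) = 44370 J; W(iii) = (303)(19.8 − 64.8) = -13635 J.
W_net = 44370 − 13635 = 30735 J (the clockwise enclosed area).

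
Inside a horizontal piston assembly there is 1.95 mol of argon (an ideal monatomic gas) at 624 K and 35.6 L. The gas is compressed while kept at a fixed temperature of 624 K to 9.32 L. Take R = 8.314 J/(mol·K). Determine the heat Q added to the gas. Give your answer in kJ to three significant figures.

Isothermal ⇒ ΔU = 0, so Q = W = nRT ln(V₂/V₁).
Q = (1.95)(8.314)(624) ln(9.32/35.6) = 10116 × -1.34 = -13558 J.

Q ≈ -13.6 kJ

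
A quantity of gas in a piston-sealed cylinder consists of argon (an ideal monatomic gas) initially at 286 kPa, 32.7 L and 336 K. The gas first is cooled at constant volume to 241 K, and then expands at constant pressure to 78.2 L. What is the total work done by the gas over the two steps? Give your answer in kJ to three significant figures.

W_total ≈ 9.33 kJ

Step 1 (isochoric): W = 0 (constant volume).
After step 1: P = 205.1 kPa (V unchanged).
Step 2 (isobaric): W = PΔV = (205.1 kPa)(78.2 − 32.7 L) = 9334 J.
W_total = 0 + 9334 = 9334 J.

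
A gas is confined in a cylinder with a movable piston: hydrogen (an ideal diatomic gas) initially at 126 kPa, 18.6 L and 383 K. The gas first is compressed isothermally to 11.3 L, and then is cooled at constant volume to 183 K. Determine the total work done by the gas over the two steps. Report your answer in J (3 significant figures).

Step 1 (isothermal): W = P₁V₁ ln(V₂/V₁) = (2344) ln(11.3/18.6) = -1168 J.
Step 2 (isochoric): W = 0 (constant volume).
W_total = -1168 + 0 = -1168 J.

W_total ≈ -1170 J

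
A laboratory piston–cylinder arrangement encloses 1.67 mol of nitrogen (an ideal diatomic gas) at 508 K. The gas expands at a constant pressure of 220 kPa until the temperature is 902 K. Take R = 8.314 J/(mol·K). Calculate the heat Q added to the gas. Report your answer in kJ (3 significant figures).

Q ≈ 19.1 kJ

Isobaric: W = nRΔT = (1.67)(8.314)(394) = 5470 J.
ΔU = nCᵥΔT with Cᵥ = 5R/2: ΔU = (1.67)(20.79)(394) = 13676 J.
Q = ΔU + W = 13676 + 5470 = 19147 J.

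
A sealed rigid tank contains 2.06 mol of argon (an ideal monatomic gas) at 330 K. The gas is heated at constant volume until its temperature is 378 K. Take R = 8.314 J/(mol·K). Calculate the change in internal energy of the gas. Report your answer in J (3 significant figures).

Constant volume ⇒ W = 0, so Q = ΔU = nCᵥΔT with Cᵥ = 3R/2 = 12.47 J/(mol·K).
ΔU = (2.06)(12.47)(378 − 330) = 1233 J.

ΔU ≈ 1230 J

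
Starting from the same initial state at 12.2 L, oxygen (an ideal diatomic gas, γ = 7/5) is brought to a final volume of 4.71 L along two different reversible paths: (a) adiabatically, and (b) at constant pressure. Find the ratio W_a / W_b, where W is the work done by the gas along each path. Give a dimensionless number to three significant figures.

Path (a) adiabatic: W = P₁V₁(1 − (V₁/V₂)^(γ−1))/(γ−1) → W_a/(P₁V₁) = -1.158.
Path (b) isobaric: W = P₁(V₂ − V₁) → W_b/(P₁V₁) = -0.6139.
W_a / W_b = -1.158 / -0.6139 = 1.887.

W_a / W_b ≈ 1.89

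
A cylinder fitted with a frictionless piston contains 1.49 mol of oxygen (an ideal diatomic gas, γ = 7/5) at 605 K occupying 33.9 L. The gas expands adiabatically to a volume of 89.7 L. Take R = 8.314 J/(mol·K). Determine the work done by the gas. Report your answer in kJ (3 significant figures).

Adiabatic: TV^(γ−1) = const with γ = 7/5.
T₂ = T₁ (V₁/V₂)^(γ−1) = 605 × (33.9/89.7)^0.4 = 605 × 0.6776 = 409.9 K.
W_by = nCᵥ(T₁ − T₂) = (1.49)(20.79)(605 − 409.9) = 6041 J.

W ≈ 6.04 kJ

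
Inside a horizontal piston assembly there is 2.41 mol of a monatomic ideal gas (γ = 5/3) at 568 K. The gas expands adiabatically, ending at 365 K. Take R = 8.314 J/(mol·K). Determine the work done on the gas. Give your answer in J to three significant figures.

W ≈ -6100 J

Adiabatic ⇒ Q = 0, so W_by = −ΔU = nCᵥ(T₁ − T₂).
Cᵥ = 3R/2 = 12.47 J/(mol·K).
W = (2.41)(12.47)(568 − 365) = 6101 J.
Work on gas = −W_by = -6101 J.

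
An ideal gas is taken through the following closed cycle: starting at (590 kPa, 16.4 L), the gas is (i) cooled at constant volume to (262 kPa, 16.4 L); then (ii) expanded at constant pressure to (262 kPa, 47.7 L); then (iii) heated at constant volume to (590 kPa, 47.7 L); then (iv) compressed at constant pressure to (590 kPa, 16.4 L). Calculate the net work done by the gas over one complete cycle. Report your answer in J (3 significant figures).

Constant-volume legs do no work.
W(ii) = (262)(47.7 − 16.4) = 8201 J; W(iv) = (590)(16.4 − 47.7) = -18467 J.
W_net = 8201 − 18467 = -10266 J (the counter-clockwise enclosed area).

W_net ≈ -10300 J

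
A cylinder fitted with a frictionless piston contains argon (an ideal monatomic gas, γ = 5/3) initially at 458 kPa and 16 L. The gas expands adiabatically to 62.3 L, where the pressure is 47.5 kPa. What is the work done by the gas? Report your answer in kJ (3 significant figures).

Adiabatic: W = (P₁V₁ − P₂V₂)/(γ − 1) with γ = 5/3.
P₁V₁ = 7328 J, P₂V₂ = 2959 J.
W = (7328 − 2959) / 0.6667 = 6553 J.

W ≈ 6.55 kJ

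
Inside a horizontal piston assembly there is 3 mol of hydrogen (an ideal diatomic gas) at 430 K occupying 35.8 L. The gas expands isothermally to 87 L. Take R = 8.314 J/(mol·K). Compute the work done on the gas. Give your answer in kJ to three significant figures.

W ≈ -9.52 kJ

Isothermal: W = nRT ln(V₂/V₁).
W = (3)(8.314)(430) × ln(87/35.8)
  = 10725 × 0.888
W_by_gas = 9523 J; work on gas = −W_by = -9523 J.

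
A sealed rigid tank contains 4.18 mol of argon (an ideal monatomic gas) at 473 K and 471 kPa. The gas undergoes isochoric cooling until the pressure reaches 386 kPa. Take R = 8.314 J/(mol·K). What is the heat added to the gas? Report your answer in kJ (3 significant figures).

Q ≈ -4.45 kJ

Constant volume ⇒ W = 0, so Q = ΔU = nCᵥΔT with Cᵥ = 3R/2 = 12.47 J/(mol·K).
At constant V, T₂/T₁ = P₂/P₁ ⇒ ΔT = T₁(P₂/P₁ − 1) = 473·(386/471 − 1) = -85.36 K.
ΔU = (4.18)(12.47)(-85.36) = -4450 J.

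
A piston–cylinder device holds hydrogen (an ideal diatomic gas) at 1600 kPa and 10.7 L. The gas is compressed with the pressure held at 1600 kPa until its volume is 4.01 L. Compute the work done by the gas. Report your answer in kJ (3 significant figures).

W ≈ -10.7 kJ

Isobaric: W = P ΔV.
W = (1600 kPa)(4.01 − 10.7 L) = (1600)(-6.69) = -10704 J.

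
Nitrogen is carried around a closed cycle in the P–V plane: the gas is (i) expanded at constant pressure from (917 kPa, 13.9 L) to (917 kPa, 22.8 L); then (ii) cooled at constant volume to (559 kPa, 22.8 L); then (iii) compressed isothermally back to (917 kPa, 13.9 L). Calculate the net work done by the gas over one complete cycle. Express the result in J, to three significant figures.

W_net ≈ 1850 J

Leg (i): W = PΔV = (917)(22.8 − 13.9) = 8161 J.
Leg (ii): W = 0.
Leg (iii): W = PᵢVᵢ ln(V_f/Vᵢ) = (12745) ln(13.9/22.8) = -6307 J.
W_net = 8161 − 6307 = 1854 J.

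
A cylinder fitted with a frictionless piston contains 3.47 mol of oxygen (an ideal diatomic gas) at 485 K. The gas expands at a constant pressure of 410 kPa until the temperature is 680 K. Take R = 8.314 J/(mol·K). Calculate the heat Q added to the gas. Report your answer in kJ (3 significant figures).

Isobaric: W = nRΔT = (3.47)(8.314)(195) = 5626 J.
ΔU = nCᵥΔT with Cᵥ = 5R/2: ΔU = (3.47)(20.79)(195) = 14064 J.
Q = ΔU + W = 14064 + 5626 = 19690 J.

Q ≈ 19.7 kJ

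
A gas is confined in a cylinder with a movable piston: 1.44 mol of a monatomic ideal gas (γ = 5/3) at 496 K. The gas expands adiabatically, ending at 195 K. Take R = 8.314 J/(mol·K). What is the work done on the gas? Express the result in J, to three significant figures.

Adiabatic ⇒ Q = 0, so W_by = −ΔU = nCᵥ(T₁ − T₂).
Cᵥ = 3R/2 = 12.47 J/(mol·K).
W = (1.44)(12.47)(496 − 195) = 5405 J.
Work on gas = −W_by = -5405 J.

W ≈ -5410 J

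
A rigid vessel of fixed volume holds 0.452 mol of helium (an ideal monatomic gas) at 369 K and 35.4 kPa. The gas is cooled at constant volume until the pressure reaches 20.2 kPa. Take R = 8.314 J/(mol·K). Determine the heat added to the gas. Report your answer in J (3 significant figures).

Q ≈ -893 J

Constant volume ⇒ W = 0, so Q = ΔU = nCᵥΔT with Cᵥ = 3R/2 = 12.47 J/(mol·K).
At constant V, T₂/T₁ = P₂/P₁ ⇒ ΔT = T₁(P₂/P₁ − 1) = 369·(20.2/35.4 − 1) = -158.4 K.
ΔU = (0.452)(12.47)(-158.4) = -893.1 J.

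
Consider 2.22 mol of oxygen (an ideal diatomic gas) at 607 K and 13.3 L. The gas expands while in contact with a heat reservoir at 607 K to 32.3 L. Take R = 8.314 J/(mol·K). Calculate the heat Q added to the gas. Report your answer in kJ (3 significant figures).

Q ≈ 9.94 kJ

Isothermal ⇒ ΔU = 0, so Q = W = nRT ln(V₂/V₁).
Q = (2.22)(8.314)(607) ln(32.3/13.3) = 11203 × 0.8873 = 9941 J.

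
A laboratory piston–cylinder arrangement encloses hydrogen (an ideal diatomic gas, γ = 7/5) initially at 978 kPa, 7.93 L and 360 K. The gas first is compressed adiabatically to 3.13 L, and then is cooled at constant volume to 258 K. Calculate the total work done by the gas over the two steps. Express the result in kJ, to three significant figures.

W_total ≈ -8.73 kJ

Step 1 (adiabatic): W = (P₁V₁ − P₂V₂)/(γ−1) = (7756 − 11249)/0.4 = -8733 J.
Step 2 (isochoric): W = 0 (constant volume).
W_total = -8733 + 0 = -8733 J.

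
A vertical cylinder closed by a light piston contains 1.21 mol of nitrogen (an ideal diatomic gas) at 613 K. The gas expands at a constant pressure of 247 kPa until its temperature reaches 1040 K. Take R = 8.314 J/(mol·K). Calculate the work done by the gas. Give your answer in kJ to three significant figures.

W ≈ 4.30 kJ

Isobaric: W = P ΔV = nR ΔT.
W = (1.21)(8.314)(1040 − 613) = 4296 J.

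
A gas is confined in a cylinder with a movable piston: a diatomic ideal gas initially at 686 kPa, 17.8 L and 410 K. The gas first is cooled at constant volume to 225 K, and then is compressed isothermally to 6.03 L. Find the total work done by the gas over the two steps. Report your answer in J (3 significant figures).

W_total ≈ -7250 J

Step 1 (isochoric): W = 0 (constant volume).
After step 1: P = 376.5 kPa (V unchanged).
Step 2 (isothermal): W = P₁V₁ ln(V₂/V₁) = (6701) ln(6.03/17.8) = -7254 J.
W_total = 0 − 7254 = -7254 J.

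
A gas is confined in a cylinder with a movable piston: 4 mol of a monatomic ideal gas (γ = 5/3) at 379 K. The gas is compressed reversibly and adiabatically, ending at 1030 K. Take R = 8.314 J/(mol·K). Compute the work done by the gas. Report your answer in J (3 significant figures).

W ≈ -32500 J

Adiabatic ⇒ Q = 0, so W_by = −ΔU = nCᵥ(T₁ − T₂).
Cᵥ = 3R/2 = 12.47 J/(mol·K).
W = (4)(12.47)(379 − 1030) = -32474 J.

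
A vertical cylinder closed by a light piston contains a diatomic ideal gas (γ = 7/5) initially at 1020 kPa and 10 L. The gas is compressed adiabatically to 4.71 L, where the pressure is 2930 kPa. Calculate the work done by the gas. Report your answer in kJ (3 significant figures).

W ≈ -9.00 kJ

Adiabatic: W = (P₁V₁ − P₂V₂)/(γ − 1) with γ = 7/5.
P₁V₁ = 10200 J, P₂V₂ = 13800 J.
W = (10200 − 13800) / 0.4 = -9001 J.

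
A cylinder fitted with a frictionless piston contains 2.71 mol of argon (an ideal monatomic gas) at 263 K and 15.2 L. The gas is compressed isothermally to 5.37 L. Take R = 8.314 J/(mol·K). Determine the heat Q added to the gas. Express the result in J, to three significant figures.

Q ≈ -6170 J

Isothermal ⇒ ΔU = 0, so Q = W = nRT ln(V₂/V₁).
Q = (2.71)(8.314)(263) ln(5.37/15.2) = 5926 × -1.04 = -6165 J.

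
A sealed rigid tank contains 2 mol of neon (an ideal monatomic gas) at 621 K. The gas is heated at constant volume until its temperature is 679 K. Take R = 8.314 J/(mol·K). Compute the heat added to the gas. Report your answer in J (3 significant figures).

Q ≈ 1450 J

Constant volume ⇒ W = 0, so Q = ΔU = nCᵥΔT with Cᵥ = 3R/2 = 12.47 J/(mol·K).
ΔU = (2)(12.47)(679 − 621) = 1447 J.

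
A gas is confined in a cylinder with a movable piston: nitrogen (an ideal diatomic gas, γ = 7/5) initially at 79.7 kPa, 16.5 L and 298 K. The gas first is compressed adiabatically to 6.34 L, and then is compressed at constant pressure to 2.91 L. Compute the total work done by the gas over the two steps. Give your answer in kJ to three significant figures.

Step 1 (adiabatic): W = (P₁V₁ − P₂V₂)/(γ−1) = (1315 − 1928)/0.4 = -1532 J.
After step 1: P = 304.1 kPa, V = 6.34 L, T = 436.9 K.
Step 2 (isobaric): W = PΔV = (304.1 kPa)(2.91 − 6.34 L) = -1043 J.
W_total = -1532 − 1043 = -2575 J.

W_total ≈ -2.58 kJ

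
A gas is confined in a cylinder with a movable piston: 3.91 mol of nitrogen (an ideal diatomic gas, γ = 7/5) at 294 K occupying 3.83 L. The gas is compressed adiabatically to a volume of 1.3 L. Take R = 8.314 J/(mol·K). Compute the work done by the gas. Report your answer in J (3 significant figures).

W ≈ -12900 J

Adiabatic: TV^(γ−1) = const with γ = 7/5.
T₂ = T₁ (V₁/V₂)^(γ−1) = 294 × (3.83/1.3)^0.4 = 294 × 1.541 = 452.9 K.
W_by = nCᵥ(T₁ − T₂) = (3.91)(20.79)(294 − 452.9) = -12918 J.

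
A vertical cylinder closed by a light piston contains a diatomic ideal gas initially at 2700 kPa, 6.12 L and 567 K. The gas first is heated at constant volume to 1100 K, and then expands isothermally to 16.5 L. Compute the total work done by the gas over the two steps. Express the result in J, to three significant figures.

Step 1 (isochoric): W = 0 (constant volume).
After step 1: P = 5238 kPa (V unchanged).
Step 2 (isothermal): W = P₁V₁ ln(V₂/V₁) = (32057) ln(16.5/6.12) = 31794 J.
W_total = 0 + 31794 = 31794 J.

W_total ≈ 31800 J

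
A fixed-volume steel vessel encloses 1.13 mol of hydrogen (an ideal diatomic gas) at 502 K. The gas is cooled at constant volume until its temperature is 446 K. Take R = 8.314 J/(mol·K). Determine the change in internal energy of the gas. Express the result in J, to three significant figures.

Constant volume ⇒ W = 0, so Q = ΔU = nCᵥΔT with Cᵥ = 5R/2 = 20.79 J/(mol·K).
ΔU = (1.13)(20.79)(446 − 502) = -1315 J.

ΔU ≈ -1320 J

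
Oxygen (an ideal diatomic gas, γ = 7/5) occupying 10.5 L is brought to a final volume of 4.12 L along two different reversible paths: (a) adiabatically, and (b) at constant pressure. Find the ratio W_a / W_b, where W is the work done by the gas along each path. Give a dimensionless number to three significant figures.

Path (a) adiabatic: W = P₁V₁(1 − (V₁/V₂)^(γ−1))/(γ−1) → W_a/(P₁V₁) = -1.135.
Path (b) isobaric: W = P₁(V₂ − V₁) → W_b/(P₁V₁) = -0.6076.
W_a / W_b = -1.135 / -0.6076 = 1.867.

W_a / W_b ≈ 1.87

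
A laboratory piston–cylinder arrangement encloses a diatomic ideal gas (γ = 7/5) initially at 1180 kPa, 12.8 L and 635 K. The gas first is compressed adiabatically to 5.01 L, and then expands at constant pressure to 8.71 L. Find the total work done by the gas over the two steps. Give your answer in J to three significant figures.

W_total ≈ -958 J

Step 1 (adiabatic): W = (P₁V₁ − P₂V₂)/(γ−1) = (15104 − 21981)/0.4 = -17192 J.
After step 1: P = 4387 kPa, V = 5.01 L, T = 924.1 K.
Step 2 (isobaric): W = PΔV = (4387 kPa)(8.71 − 5.01 L) = 16233 J.
W_total = -17192 + 16233 = -958.4 J.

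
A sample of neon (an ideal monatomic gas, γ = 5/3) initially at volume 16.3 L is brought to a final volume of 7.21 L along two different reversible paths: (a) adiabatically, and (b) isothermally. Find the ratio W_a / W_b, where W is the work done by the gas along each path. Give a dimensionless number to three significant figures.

W_a / W_b ≈ 1.33

Path (a) adiabatic: W = P₁V₁(1 − (V₁/V₂)^(γ−1))/(γ−1) → W_a/(P₁V₁) = -1.084.
Path (b) isothermal: W = P₁V₁ ln(V₂/V₁) → W_b/(P₁V₁) = -0.8157.
W_a / W_b = -1.084 / -0.8157 = 1.329.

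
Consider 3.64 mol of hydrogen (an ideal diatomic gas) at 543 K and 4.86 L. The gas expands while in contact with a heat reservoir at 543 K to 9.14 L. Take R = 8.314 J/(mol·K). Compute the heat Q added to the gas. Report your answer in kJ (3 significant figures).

Q ≈ 10.4 kJ

Isothermal ⇒ ΔU = 0, so Q = W = nRT ln(V₂/V₁).
Q = (3.64)(8.314)(543) ln(9.14/4.86) = 16433 × 0.6316 = 10379 J.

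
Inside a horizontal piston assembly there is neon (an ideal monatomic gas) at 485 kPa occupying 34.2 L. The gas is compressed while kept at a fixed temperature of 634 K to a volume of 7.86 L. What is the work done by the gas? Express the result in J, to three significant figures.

Isothermal: W = nRT ln(V₂/V₁) = P₁V₁ ln(V₂/V₁).
P₁V₁ = (485 kPa)(34.2 L) = 16587 J.
W = 16587 × ln(7.86/34.2) = 16587 × -1.47
W_by_gas = -24390 J.

W ≈ -24400 J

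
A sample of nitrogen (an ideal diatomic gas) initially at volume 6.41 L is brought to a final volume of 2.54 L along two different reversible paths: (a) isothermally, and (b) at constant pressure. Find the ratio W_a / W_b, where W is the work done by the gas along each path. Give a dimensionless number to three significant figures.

Path (a) isothermal: W = P₁V₁ ln(V₂/V₁) → W_a/(P₁V₁) = -0.9257.
Path (b) isobaric: W = P₁(V₂ − V₁) → W_b/(P₁V₁) = -0.6037.
W_a / W_b = -0.9257 / -0.6037 = 1.533.

W_a / W_b ≈ 1.53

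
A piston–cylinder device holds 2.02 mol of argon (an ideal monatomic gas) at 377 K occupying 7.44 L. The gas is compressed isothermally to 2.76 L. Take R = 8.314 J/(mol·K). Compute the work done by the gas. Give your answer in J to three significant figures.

Isothermal: W = nRT ln(V₂/V₁).
W = (2.02)(8.314)(377) × ln(2.76/7.44)
  = 6331 × -0.9916
W_by_gas = -6279 J.

W ≈ -6280 J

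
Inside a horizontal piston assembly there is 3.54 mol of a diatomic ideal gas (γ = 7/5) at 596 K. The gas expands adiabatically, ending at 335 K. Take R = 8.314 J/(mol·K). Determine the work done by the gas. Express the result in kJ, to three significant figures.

W ≈ 19.2 kJ

Adiabatic ⇒ Q = 0, so W_by = −ΔU = nCᵥ(T₁ − T₂).
Cᵥ = 5R/2 = 20.79 J/(mol·K).
W = (3.54)(20.79)(596 − 335) = 19204 J.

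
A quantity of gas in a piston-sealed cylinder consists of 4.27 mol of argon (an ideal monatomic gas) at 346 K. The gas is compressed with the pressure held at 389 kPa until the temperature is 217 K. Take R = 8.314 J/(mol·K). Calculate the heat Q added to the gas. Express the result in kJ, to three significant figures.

Q ≈ -11.4 kJ

Isobaric: W = nRΔT = (4.27)(8.314)(-129) = -4580 J.
ΔU = nCᵥΔT with Cᵥ = 3R/2: ΔU = (4.27)(12.47)(-129) = -6869 J.
Q = ΔU + W = -6869 − 4580 = -11449 J.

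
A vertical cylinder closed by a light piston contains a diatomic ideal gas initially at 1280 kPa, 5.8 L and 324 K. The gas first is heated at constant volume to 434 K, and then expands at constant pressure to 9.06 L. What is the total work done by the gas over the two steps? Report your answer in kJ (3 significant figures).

Step 1 (isochoric): W = 0 (constant volume).
After step 1: P = 1715 kPa (V unchanged).
Step 2 (isobaric): W = PΔV = (1715 kPa)(9.06 − 5.8 L) = 5589 J.
W_total = 0 + 5589 = 5589 J.

W_total ≈ 5.59 kJ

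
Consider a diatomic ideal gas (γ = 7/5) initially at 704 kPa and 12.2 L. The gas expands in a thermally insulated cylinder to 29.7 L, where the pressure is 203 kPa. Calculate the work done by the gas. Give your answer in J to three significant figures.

Adiabatic: W = (P₁V₁ − P₂V₂)/(γ − 1) with γ = 7/5.
P₁V₁ = 8589 J, P₂V₂ = 6029 J.
W = (8589 − 6029) / 0.4 = 6399 J.

W ≈ 6400 J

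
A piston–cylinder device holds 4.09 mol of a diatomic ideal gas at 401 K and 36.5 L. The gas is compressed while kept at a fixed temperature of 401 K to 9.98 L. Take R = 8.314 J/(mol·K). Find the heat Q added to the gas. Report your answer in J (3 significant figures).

Q ≈ -17700 J

Isothermal ⇒ ΔU = 0, so Q = W = nRT ln(V₂/V₁).
Q = (4.09)(8.314)(401) ln(9.98/36.5) = 13636 × -1.297 = -17682 J.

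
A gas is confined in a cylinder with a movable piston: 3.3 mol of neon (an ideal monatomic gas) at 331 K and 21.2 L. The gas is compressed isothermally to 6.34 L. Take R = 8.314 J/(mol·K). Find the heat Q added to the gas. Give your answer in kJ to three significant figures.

Isothermal ⇒ ΔU = 0, so Q = W = nRT ln(V₂/V₁).
Q = (3.3)(8.314)(331) ln(6.34/21.2) = 9081 × -1.207 = -10962 J.

Q ≈ -11.0 kJ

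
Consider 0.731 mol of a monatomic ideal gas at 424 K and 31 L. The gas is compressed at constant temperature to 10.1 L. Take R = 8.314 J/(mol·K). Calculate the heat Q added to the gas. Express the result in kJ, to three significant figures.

Isothermal ⇒ ΔU = 0, so Q = W = nRT ln(V₂/V₁).
Q = (0.731)(8.314)(424) ln(10.1/31) = 2577 × -1.121 = -2890 J.

Q ≈ -2.89 kJ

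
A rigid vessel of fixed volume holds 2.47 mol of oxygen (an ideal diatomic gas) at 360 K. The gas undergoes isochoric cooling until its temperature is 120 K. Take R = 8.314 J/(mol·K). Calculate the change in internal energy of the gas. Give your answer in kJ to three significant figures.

Constant volume ⇒ W = 0, so Q = ΔU = nCᵥΔT with Cᵥ = 5R/2 = 20.79 J/(mol·K).
ΔU = (2.47)(20.79)(120 − 360) = -12321 J.

ΔU ≈ -12.3 kJ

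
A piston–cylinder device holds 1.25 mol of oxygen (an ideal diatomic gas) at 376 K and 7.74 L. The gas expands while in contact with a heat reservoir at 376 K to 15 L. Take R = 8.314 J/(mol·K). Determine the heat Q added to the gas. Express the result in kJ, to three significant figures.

Isothermal ⇒ ΔU = 0, so Q = W = nRT ln(V₂/V₁).
Q = (1.25)(8.314)(376) ln(15/7.74) = 3908 × 0.6616 = 2585 J.

Q ≈ 2.59 kJ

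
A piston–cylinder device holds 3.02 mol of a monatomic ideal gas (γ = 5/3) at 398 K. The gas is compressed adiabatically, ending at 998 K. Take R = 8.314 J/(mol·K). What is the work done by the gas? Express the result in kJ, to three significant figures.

Adiabatic ⇒ Q = 0, so W_by = −ΔU = nCᵥ(T₁ − T₂).
Cᵥ = 3R/2 = 12.47 J/(mol·K).
W = (3.02)(12.47)(398 − 998) = -22597 J.

W ≈ -22.6 kJ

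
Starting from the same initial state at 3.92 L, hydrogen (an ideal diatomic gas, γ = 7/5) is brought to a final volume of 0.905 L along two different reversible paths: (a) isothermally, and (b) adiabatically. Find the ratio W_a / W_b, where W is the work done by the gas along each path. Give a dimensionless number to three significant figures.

W_a / W_b ≈ 0.735

Path (a) isothermal: W = P₁V₁ ln(V₂/V₁) → W_a/(P₁V₁) = -1.466.
Path (b) adiabatic: W = P₁V₁(1 − (V₁/V₂)^(γ−1))/(γ−1) → W_b/(P₁V₁) = -1.994.
W_a / W_b = -1.466 / -1.994 = 0.7353.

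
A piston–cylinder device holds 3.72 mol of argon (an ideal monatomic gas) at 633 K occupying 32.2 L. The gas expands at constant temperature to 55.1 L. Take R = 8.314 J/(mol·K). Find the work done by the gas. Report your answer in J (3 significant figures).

Isothermal: W = nRT ln(V₂/V₁).
W = (3.72)(8.314)(633) × ln(55.1/32.2)
  = 19577 × 0.5372
W_by_gas = 10517 J.

W ≈ 10500 J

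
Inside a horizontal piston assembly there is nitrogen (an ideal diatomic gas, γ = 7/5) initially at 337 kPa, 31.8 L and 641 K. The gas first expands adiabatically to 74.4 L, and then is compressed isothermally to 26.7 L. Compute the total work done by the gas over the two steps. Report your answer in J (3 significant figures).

W_total ≈ -94.9 J

Step 1 (adiabatic): W = (P₁V₁ − P₂V₂)/(γ−1) = (10717 − 7628)/0.4 = 7722 J.
After step 1: P = 102.5 kPa, V = 74.4 L, T = 456.2 K.
Step 2 (isothermal): W = P₁V₁ ln(V₂/V₁) = (7628) ln(26.7/74.4) = -7817 J.
W_total = 7722 − 7817 = -94.87 J.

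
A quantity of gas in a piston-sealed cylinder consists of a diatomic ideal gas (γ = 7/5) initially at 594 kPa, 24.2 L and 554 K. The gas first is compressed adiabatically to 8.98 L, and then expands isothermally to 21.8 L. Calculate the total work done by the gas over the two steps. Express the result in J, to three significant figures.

W_total ≈ 1460 J

Step 1 (adiabatic): W = (P₁V₁ − P₂V₂)/(γ−1) = (14375 − 21371)/0.4 = -17490 J.
After step 1: P = 2380 kPa, V = 8.98 L, T = 823.6 K.
Step 2 (isothermal): W = P₁V₁ ln(V₂/V₁) = (21371) ln(21.8/8.98) = 18954 J.
W_total = -17490 + 18954 = 1464 J.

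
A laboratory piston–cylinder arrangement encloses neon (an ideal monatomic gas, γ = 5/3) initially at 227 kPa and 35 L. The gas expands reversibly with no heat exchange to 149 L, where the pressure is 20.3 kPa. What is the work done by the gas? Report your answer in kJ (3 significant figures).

Adiabatic: W = (P₁V₁ − P₂V₂)/(γ − 1) with γ = 5/3.
P₁V₁ = 7945 J, P₂V₂ = 3025 J.
W = (7945 − 3025) / 0.6667 = 7380 J.

W ≈ 7.38 kJ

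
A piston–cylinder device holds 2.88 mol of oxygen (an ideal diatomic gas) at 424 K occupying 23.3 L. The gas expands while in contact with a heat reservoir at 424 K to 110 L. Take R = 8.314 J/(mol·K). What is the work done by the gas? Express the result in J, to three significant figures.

Isothermal: W = nRT ln(V₂/V₁).
W = (2.88)(8.314)(424) × ln(110/23.3)
  = 10152 × 1.552
W_by_gas = 15757 J.

W ≈ 15800 J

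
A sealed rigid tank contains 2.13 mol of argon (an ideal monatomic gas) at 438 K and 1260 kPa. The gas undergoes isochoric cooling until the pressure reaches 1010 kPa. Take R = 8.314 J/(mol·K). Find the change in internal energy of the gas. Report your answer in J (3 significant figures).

Constant volume ⇒ W = 0, so Q = ΔU = nCᵥΔT with Cᵥ = 3R/2 = 12.47 J/(mol·K).
At constant V, T₂/T₁ = P₂/P₁ ⇒ ΔT = T₁(P₂/P₁ − 1) = 438·(1010/1260 − 1) = -86.9 K.
ΔU = (2.13)(12.47)(-86.9) = -2308 J.

ΔU ≈ -2310 J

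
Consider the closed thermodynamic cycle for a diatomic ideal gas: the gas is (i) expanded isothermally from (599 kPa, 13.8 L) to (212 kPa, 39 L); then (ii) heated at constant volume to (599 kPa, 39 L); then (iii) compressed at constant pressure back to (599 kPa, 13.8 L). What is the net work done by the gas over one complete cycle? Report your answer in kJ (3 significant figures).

W_net ≈ -6.51 kJ

Leg (i): W = PᵢVᵢ ln(V_f/Vᵢ) = (8266) ln(39/13.8) = 8588 J.
Leg (ii): W = 0.
Leg (iii): W = PΔV = (599)(13.8 − 39) = -15095 J.
W_net = 8588 − 15095 = -6507 J.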